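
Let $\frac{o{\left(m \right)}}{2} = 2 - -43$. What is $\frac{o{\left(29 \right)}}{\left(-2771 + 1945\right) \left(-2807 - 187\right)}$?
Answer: $\frac{15}{412174} \approx 3.6392 \cdot 10^{-5}$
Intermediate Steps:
$o{\left(m \right)} = 90$ ($o{\left(m \right)} = 2 \left(2 - -43\right) = 2 \left(2 + 43\right) = 2 \cdot 45 = 90$)
$\frac{o{\left(29 \right)}}{\left(-2771 + 1945\right) \left(-2807 - 187\right)} = \frac{90}{\left(-2771 + 1945\right) \left(-2807 - 187\right)} = \frac{90}{\left(-826\right) \left(-2994\right)} = \frac{90}{2473044} = 90 \cdot \frac{1}{2473044} = \frac{15}{412174}$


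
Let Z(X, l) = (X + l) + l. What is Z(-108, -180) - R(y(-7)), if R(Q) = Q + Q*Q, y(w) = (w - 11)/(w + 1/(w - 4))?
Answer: -80610/169 ≈ -476.98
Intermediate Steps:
y(w) = (-11 + w)/(w + 1/(-4 + w))
Z(X, l) = X + 2*l
R(Q) = Q + Q²
Z(-108, -180) - R(y(-7)) = (-108 + 2*(-180)) - (44 + (-7)² - 15*(-7))/(1 + (-7)² - 4*(-7))*(1 + (44 + (-7)² - 15*(-7))/(1 + (-7)² - 4*(-7))) = (-108 - 360) - (44 + 49 + 105)/(1 + 49 + 28)*(1 + (44 + 49 + 105)/(1 + 49 + 28)) = -468 - 198/78*(1 + 198/78) = -468 - (1/78)*198*(1 + (1/78)*198) = -468 - 33*(1 + 33/13)/13 = -468 - 33*46/(13*13) = -468 - 1*1518/169 = -468 - 1518/169 = -80610/169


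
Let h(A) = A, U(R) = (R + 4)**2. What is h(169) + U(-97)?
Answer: 8818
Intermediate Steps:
U(R) = (4 + R)**2
h(169) + U(-97) = 169 + (4 - 97)**2 = 169 + (-93)**2 = 169 + 8649 = 8818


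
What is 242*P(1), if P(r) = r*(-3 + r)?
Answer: -484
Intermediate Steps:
242*P(1) = 242*(1*(-3 + 1)) = 242*(1*(-2)) = 242*(-2) = -484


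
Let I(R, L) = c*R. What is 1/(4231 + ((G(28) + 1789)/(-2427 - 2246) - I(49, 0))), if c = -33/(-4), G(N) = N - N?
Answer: 18692/71522455 ≈ 0.00026134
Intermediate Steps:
G(N) = 0
c = 33/4 (c = -33*(-¼) = 33/4 ≈ 8.2500)
I(R, L) = 33*R/4
1/(4231 + ((G(28) + 1789)/(-2427 - 2246) - I(49, 0))) = 1/(4231 + ((0 + 1789)/(-2427 - 2246) - 33*49/4)) = 1/(4231 + (1789/(-4673) - 1*1617/4)) = 1/(4231 + (1789*(-1/4673) - 1617/4)) = 1/(4231 + (-1789/4673 - 1617/4)) = 1/(4231 - 7563397/18692) = 1/(71522455/18692) = 18692/71522455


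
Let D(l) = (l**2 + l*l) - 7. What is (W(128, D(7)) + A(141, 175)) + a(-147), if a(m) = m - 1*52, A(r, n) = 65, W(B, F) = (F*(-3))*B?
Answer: -35078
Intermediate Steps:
D(l) = -7 + 2*l**2 (D(l) = (l**2 + l**2) - 7 = 2*l**2 - 7 = -7 + 2*l**2)
W(B, F) = -3*B*F (W(B, F) = (-3*F)*B = -3*B*F)
a(m) = -52 + m (a(m) = m - 52 = -52 + m)
(W(128, D(7)) + A(141, 175)) + a(-147) = (-3*128*(-7 + 2*7**2) + 65) + (-52 - 147) = (-3*128*(-7 + 2*49) + 65) - 199 = (-3*128*(-7 + 98) + 65) - 199 = (-3*128*91 + 65) - 199 = (-34944 + 65) - 199 = -34879 - 199 = -35078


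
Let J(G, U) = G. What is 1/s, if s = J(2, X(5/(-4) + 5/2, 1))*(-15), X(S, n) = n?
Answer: -1/30 ≈ -0.033333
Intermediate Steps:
s = -30 (s = 2*(-15) = -30)
1/s = 1/(-30) = -1/30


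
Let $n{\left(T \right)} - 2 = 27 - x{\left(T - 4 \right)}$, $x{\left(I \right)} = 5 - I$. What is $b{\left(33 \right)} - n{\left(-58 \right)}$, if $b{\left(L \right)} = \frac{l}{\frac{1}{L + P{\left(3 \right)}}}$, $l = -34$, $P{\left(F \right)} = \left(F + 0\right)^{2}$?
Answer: $-1390$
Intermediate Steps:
$P{\left(F \right)} = F^{2}$
$n{\left(T \right)} = 20 + T$ ($n{\left(T \right)} = 2 - \left(-22 - \left(T - 4\right)\right) = 2 - \left(-22 - \left(-4 + T\right)\right) = 2 - \left(-18 - T\right) = 2 + \left(27 + \left(-9 + T\right)\right) = 2 + \left(18 + T\right) = 20 + T$)
$b{\left(L \right)} = -306 - 34 L$ ($b{\left(L \right)} = - \frac{34}{\frac{1}{L + 3^{2}}} = - \frac{34}{\frac{1}{L + 9}} = - \frac{34}{\frac{1}{9 + L}} = - 34 \left(9 + L\right) = -306 - 34 L$)
$b{\left(33 \right)} - n{\left(-58 \right)} = \left(-306 - 1122\right) - \left(20 - 58\right) = \left(-306 - 1122\right) - -38 = -1428 + 38 = -1390$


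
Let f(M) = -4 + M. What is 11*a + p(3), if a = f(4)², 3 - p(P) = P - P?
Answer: 3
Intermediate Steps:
p(P) = 3 (p(P) = 3 - (P - P) = 3 - 1*0 = 3 + 0 = 3)
a = 0 (a = (-4 + 4)² = 0² = 0)
11*a + p(3) = 11*0 + 3 = 0 + 3 = 3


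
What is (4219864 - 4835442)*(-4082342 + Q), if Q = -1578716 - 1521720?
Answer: 4421560115684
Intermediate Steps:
Q = -3100436
(4219864 - 4835442)*(-4082342 + Q) = (4219864 - 4835442)*(-4082342 - 3100436) = -615578*(-7182778) = 4421560115684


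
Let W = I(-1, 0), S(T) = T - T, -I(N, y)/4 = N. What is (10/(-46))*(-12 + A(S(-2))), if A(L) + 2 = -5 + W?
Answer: 75/23 ≈ 3.2609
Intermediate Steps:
I(N, y) = -4*N
S(T) = 0
W = 4 (W = -4*(-1) = 4)
A(L) = -3 (A(L) = -2 + (-5 + 4) = -2 - 1 = -3)
(10/(-46))*(-12 + A(S(-2))) = (10/(-46))*(-12 - 3) = -1/46*10*(-15) = -5/23*(-15) = 75/23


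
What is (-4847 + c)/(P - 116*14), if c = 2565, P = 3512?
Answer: -1141/944 ≈ -1.2087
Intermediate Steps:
(-4847 + c)/(P - 116*14) = (-4847 + 2565)/(3512 - 116*14) = -2282/(3512 - 1624) = -2282/1888 = -2282*1/1888 = -1141/944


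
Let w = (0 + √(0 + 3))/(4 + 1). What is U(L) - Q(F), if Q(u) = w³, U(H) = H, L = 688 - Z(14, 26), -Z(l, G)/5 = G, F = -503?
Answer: 818 - 3*√3/125 ≈ 817.96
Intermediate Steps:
Z(l, G) = -5*G
L = 818 (L = 688 - (-5)*26 = 688 - 1*(-130) = 688 + 130 = 818)
w = √3/5 (w = (0 + √3)/5 = √3*(⅕) = √3/5 ≈ 0.34641)
Q(u) = 3*√3/125 (Q(u) = (√3/5)³ = 3*√3/125)
U(L) - Q(F) = 818 - 3*√3/125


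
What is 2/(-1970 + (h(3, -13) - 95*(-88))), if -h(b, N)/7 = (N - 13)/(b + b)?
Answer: 6/19261 ≈ 0.00031151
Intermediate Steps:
h(b, N) = -7*(-13 + N)/(2*b) (h(b, N) = -7*(N - 13)/(b + b) = -7*(-13 + N)/(2*b))
2/(-1970 + (h(3, -13) - 95*(-88))) = 2/(-1970 + ((7/2)*(13 - 1*(-13))/3 - 95*(-88))) = 2/(-1970 + ((7/2)*(⅓)*(13 + 13) + 8360)) = 2/(-1970 + ((7/2)*(⅓)*26 + 8360)) = 2/(-1970 + (91/3 + 8360)) = 2/(-1970 + 25171/3) = 2/(19261/3) = (3/19261)*2 = 6/19261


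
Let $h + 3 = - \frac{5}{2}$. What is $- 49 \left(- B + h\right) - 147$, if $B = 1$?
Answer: $\frac{343}{2} \approx 171.5$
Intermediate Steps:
$h = - \frac{11}{2}$ ($h = -3 - \frac{5}{2} = - \frac{11}{2} \approx -5.5$)
$- 49 \left(- B + h\right) - 147 = - 49 \left(\left(-1\right) 1 - \frac{11}{2}\right) - 147 = - 49 \left(-1 - \frac{11}{2}\right) - 147 = \left(-49\right) \left(- \frac{13}{2}\right) - 147 = \frac{637}{2} - 147 = \frac{343}{2}$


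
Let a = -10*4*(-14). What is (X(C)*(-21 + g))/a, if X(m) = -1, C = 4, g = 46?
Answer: -5/112 ≈ -0.044643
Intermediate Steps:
a = 560 (a = -40*(-14) = 560)
(X(C)*(-21 + g))/a = -(-21 + 46)/560 = -1*25*(1/560) = -25*1/560 = -5/112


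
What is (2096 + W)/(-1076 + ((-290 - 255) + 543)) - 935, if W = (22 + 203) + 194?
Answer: -1010445/1078 ≈ -937.33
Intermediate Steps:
W = 419 (W = 225 + 194 = 419)
(2096 + W)/(-1076 + ((-290 - 255) + 543)) - 935 = (2096 + 419)/(-1076 + ((-290 - 255) + 543)) - 935 = 2515/(-1076 + (-545 + 543)) - 935 = 2515/(-1076 - 2) - 935 = 2515/(-1078) - 935 = 2515*(-1/1078) - 935 = -2515/1078 - 935 = -1010445/1078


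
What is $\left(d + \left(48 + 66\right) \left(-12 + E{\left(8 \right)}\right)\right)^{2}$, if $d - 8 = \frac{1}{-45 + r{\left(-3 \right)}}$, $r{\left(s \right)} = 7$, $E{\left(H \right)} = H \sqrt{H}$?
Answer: $\frac{12279232449}{1444} - 4961376 \sqrt{2} \approx 1.4872 \cdot 10^{6}$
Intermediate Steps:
$E{\left(H \right)} = H^{\frac{3}{2}}$
$d = \frac{303}{38}$ ($d = 8 + \frac{1}{-45 + 7} = 8 + \frac{1}{-38} = 8 - \frac{1}{38} = \frac{303}{38} \approx 7.9737$)
$\left(d + \left(48 + 66\right) \left(-12 + E{\left(8 \right)}\right)\right)^{2} = \left(\frac{303}{38} + \left(48 + 66\right) \left(-12 + 8^{\frac{3}{2}}\right)\right)^{2} = \left(\frac{303}{38} + 114 \left(-12 + 16 \sqrt{2}\right)\right)^{2} = \left(\frac{303}{38} - \left(1368 - 1824 \sqrt{2}\right)\right)^{2} = \left(- \frac{51681}{38} + 1824 \sqrt{2}\right)^{2}$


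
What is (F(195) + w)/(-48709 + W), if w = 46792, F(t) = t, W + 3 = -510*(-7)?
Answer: -46987/45142 ≈ -1.0409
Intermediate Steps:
W = 3567 (W = -3 - 510*(-7) = -3 + 3570 = 3567)
(F(195) + w)/(-48709 + W) = (195 + 46792)/(-48709 + 3567) = 46987/(-45142) = 46987*(-1/45142) = -46987/45142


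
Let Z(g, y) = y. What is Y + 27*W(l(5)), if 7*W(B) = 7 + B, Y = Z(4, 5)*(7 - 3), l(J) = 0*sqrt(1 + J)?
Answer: 47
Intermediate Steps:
l(J) = 0
Y = 20 (Y = 5*(7 - 3) = 5*4 = 20)
W(B) = 1 + B/7 (W(B) = (7 + B)/7 = 1 + B/7)
Y + 27*W(l(5)) = 20 + 27*(1 + (1/7)*0) = 20 + 27*(1 + 0) = 20 + 27*1 = 20 + 27 = 47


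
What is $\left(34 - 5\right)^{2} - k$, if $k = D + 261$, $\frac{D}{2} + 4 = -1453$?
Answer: $3494$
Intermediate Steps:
$D = -2914$ ($D = -8 + 2 \left(-1453\right) = -8 - 2906 = -2914$)
$k = -2653$ ($k = -2914 + 261 = -2653$)
$\left(34 - 5\right)^{2} - k = \left(34 - 5\right)^{2} - -2653 = 29^{2} + 2653 = 841 + 2653 = 3494$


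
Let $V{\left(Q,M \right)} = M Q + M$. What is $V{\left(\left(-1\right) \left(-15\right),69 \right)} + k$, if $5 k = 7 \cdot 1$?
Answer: $\frac{5527}{5} \approx 1105.4$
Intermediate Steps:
$k = \frac{7}{5}$ ($k = \frac{7 \cdot 1}{5} = \frac{1}{5} \cdot 7 = \frac{7}{5} \approx 1.4$)
$V{\left(Q,M \right)} = M + M Q$
$V{\left(\left(-1\right) \left(-15\right),69 \right)} + k = 69 \left(1 - -15\right) + \frac{7}{5} = 69 \left(1 + 15\right) + \frac{7}{5} = 69 \cdot 16 + \frac{7}{5} = 1104 + \frac{7}{5} = \frac{5527}{5}$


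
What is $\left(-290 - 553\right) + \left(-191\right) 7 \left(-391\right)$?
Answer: $521924$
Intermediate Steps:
$\left(-290 - 553\right) + \left(-191\right) 7 \left(-391\right) = -843 - -522767 = -843 + 522767 = 521924$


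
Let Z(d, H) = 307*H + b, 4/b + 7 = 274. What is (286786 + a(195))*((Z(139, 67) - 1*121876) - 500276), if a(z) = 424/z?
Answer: -690970178425766/4005 ≈ -1.7253e+11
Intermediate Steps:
b = 4/267 (b = 4/(-7 + 274) = 4/267 ≈ 0.014981)
Z(d, H) = 4/267 + 307*H (Z(d, H) = 307*H + 4/267 = 4/267 + 307*H)
(286786 + a(195))*((Z(139, 67) - 1*121876) - 500276) = (286786 + 424/195)*(((4/267 + 307*67) - 1*121876) - 500276) = (286786 + 424*(1/195))*(((4/267 + 20569) - 121876) - 500276) = (286786 + 424/195)*((5491927/267 - 121876) - 500276) = 55923694*(-27048965/267 - 500276)/195 = (55923694/195)*(-160622657/267) = -690970178425766/4005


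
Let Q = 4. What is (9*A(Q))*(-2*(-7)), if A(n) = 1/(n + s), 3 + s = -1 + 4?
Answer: 63/2 ≈ 31.500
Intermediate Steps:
s = 0 (s = -3 + (-1 + 4) = -3 + 3 = 0)
A(n) = 1/n (A(n) = 1/(n + 0) = 1/n)
(9*A(Q))*(-2*(-7)) = (9/4)*(-2*(-7)) = (9*(¼))*14 = (9/4)*14 = 63/2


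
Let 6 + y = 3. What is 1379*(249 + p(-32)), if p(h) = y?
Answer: 339234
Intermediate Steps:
y = -3 (y = -6 + 3 = -3)
p(h) = -3
1379*(249 + p(-32)) = 1379*(249 - 3) = 1379*246 = 339234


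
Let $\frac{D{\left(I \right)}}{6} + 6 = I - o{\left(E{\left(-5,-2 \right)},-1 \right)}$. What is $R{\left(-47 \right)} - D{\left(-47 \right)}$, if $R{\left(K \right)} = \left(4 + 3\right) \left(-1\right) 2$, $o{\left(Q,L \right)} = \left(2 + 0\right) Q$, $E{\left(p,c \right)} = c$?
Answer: $280$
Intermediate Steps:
$o{\left(Q,L \right)} = 2 Q$
$D{\left(I \right)} = -12 + 6 I$ ($D{\left(I \right)} = -36 + 6 \left(I - 2 \left(-2\right)\right) = -36 + 6 \left(I - -4\right) = -36 + 6 \left(I + 4\right) = -36 + 6 \left(4 + I\right) = -36 + \left(24 + 6 I\right) = -12 + 6 I$)
$R{\left(K \right)} = -14$ ($R{\left(K \right)} = 7 \left(-1\right) 2 = \left(-7\right) 2 = -14$)
$R{\left(-47 \right)} - D{\left(-47 \right)} = -14 - \left(-12 + 6 \left(-47\right)\right) = -14 - \left(-12 - 282\right) = -14 - -294 = -14 + 294 = 280$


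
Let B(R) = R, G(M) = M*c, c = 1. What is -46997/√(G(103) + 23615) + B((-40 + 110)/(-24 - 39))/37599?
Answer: -10/338391 - 46997*√23718/23718 ≈ -305.16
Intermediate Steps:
G(M) = M (G(M) = M*1 = M)
-46997/√(G(103) + 23615) + B((-40 + 110)/(-24 - 39))/37599 = -46997/√(103 + 23615) + ((-40 + 110)/(-24 - 39))/37599 = -46997*√23718/23718 + (70/(-63))*(1/37599) = -46997*√23718/23718 + (70*(-1/63))*(1/37599) = -46997*√23718/23718 - 10/9*1/37599 = -46997*√23718/23718 - 10/338391 = -10/338391 - 46997*√23718/23718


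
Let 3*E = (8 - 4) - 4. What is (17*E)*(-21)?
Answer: 0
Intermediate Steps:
E = 0 (E = ((8 - 4) - 4)/3 = (4 - 4)/3 = (1/3)*0 = 0)
(17*E)*(-21) = (17*0)*(-21) = 0*(-21) = 0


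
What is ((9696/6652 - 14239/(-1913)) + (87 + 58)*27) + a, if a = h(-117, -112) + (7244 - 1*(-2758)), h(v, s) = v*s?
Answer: 85990737268/3181319 ≈ 27030.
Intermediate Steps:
h(v, s) = s*v
a = 23106 (a = -112*(-117) + (7244 - 1*(-2758)) = 13104 + (7244 + 2758) = 13104 + 10002 = 23106)
((9696/6652 - 14239/(-1913)) + (87 + 58)*27) + a = ((9696/6652 - 14239/(-1913)) + (87 + 58)*27) + 23106 = ((9696*(1/6652) - 14239*(-1/1913)) + 145*27) + 23106 = ((2424/1663 + 14239/1913) + 3915) + 23106 = (28316569/3181319 + 3915) + 23106 = 12483180454/3181319 + 23106 = 85990737268/3181319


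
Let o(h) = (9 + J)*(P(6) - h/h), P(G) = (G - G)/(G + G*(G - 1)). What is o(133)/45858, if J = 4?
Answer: -13/45858 ≈ -0.00028348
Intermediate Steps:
P(G) = 0 (P(G) = 0/(G + G*(-1 + G)) = 0)
o(h) = -13 (o(h) = (9 + 4)*(0 - h/h) = 13*(0 - 1*1) = 13*(0 - 1) = 13*(-1) = -13)
o(133)/45858 = -13/45858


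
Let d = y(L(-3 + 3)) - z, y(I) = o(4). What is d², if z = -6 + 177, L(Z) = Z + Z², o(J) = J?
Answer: 27889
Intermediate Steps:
z = 171
y(I) = 4
d = -167 (d = 4 - 1*171 = 4 - 171 = -167)
d² = (-167)² = 27889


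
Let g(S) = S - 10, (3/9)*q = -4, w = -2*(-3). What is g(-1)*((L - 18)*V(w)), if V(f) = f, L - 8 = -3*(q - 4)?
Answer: -2508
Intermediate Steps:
w = 6
q = -12 (q = 3*(-4) = -12)
L = 56 (L = 8 - 3*(-12 - 4) = 8 - 3*(-16) = 8 + 48 = 56)
g(S) = -10 + S
g(-1)*((L - 18)*V(w)) = (-10 - 1)*((56 - 18)*6) = -418*6 = -11*228 = -2508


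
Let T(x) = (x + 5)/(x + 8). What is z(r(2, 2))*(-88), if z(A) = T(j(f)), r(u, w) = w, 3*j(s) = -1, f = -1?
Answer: -1232/23 ≈ -53.565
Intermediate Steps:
j(s) = -⅓ (j(s) = (⅓)*(-1) = -⅓)
T(x) = (5 + x)/(8 + x)
z(A) = 14/23 (z(A) = (5 - ⅓)/(8 - ⅓) = (14/3)/(23/3) = (3/23)*(14/3) = 14/23)
z(r(2, 2))*(-88) = (14/23)*(-88) = -1232/23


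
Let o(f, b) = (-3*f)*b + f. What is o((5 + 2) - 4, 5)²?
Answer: 1764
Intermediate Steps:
o(f, b) = f - 3*b*f (o(f, b) = -3*b*f + f = f - 3*b*f)
o((5 + 2) - 4, 5)² = (((5 + 2) - 4)*(1 - 3*5))² = ((7 - 4)*(1 - 15))² = (3*(-14))² = (-42)² = 1764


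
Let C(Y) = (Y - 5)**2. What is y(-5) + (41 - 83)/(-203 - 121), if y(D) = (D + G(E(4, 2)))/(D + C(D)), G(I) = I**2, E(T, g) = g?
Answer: 611/5130 ≈ 0.11910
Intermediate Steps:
C(Y) = (-5 + Y)**2
y(D) = (4 + D)/(D + (-5 + D)**2) (y(D) = (D + 2**2)/(D + (-5 + D)**2) = (D + 4)/(D + (-5 + D)**2) = (4 + D)/(D + (-5 + D)**2))
y(-5) + (41 - 83)/(-203 - 121) = (4 - 5)/(-5 + (-5 - 5)**2) + (41 - 83)/(-203 - 121) = -1/(-5 + (-10)**2) - 42/(-324) = -1/(-5 + 100) - 42*(-1/324) = -1/95 + 7/54 = 611/5130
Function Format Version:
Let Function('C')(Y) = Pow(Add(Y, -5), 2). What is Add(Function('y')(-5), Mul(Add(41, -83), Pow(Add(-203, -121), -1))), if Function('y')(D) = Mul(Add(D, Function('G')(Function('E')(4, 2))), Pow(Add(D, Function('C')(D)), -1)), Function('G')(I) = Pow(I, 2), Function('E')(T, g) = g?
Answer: Rational(611, 5130) ≈ 0.11910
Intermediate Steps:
Function('C')(Y) = Pow(Add(-5, Y), 2)
Function('y')(D) = Mul(Pow(Add(D, Pow(Add(-5, D), 2)), -1), Add(4, D)) (Function('y')(D) = Mul(Add(D, Pow(2, 2)), Pow(Add(D, Pow(Add(-5, D), 2)), -1)) = Mul(Add(D, 4), Pow(Add(D, Pow(Add(-5, D), 2)), -1)) = Mul(Add(4, D), Pow(Add(D, Pow(Add(-5, D), 2)), -1)) = Mul(Pow(Add(D, Pow(Add(-5, D), 2)), -1), Add(4, D)))
Add(Function('y')(-5), Mul(Add(41, -83), Pow(Add(-203, -121), -1))) = Add(Mul(Pow(Add(-5, Pow(Add(-5, -5), 2)), -1), Add(4, -5)), Mul(Add(41, -83), Pow(Add(-203, -121), -1))) = Add(Mul(Pow(Add(-5, Pow(-10, 2)), -1), -1), Mul(-42, Pow(-324, -1))) = Add(Mul(Pow(Add(-5, 100), -1), -1), Mul(-42, Rational(-1, 324))) = Add(Mul(Pow(95, -1), -1), Rational(7, 54)) = Add(Mul(Rational(1, 95), -1), Rational(7, 54)) = Add(Rational(-1, 95), Rational(7, 54)) = Rational(611, 5130)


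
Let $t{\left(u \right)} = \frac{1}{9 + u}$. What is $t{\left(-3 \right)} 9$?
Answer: $\frac{3}{2} \approx 1.5$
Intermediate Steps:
$t{\left(-3 \right)} 9 = \frac{1}{9 - 3} \cdot 9 = \frac{1}{6} \cdot 9 = \frac{3}{2}$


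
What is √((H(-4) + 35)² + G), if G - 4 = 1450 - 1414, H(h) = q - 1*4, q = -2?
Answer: √881 ≈ 29.682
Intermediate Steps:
H(h) = -6 (H(h) = -2 - 1*4 = -2 - 4 = -6)
G = 40 (G = 4 + (1450 - 1414) = 4 + 36 = 40)
√((H(-4) + 35)² + G) = √((-6 + 35)² + 40) = √(29² + 40) = √(841 + 40) = √881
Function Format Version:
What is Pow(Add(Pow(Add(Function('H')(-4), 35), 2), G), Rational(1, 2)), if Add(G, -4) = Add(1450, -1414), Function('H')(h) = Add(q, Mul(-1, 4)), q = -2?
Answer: Pow(881, Rational(1, 2)) ≈ 29.682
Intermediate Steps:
Function('H')(h) = -6 (Function('H')(h) = Add(-2, Mul(-1, 4)) = Add(-2, -4) = -6)
G = 40 (G = Add(4, Add(1450, -1414)) = Add(4, 36) = 40)
Pow(Add(Pow(Add(Function('H')(-4), 35), 2), G), Rational(1, 2)) = Pow(Add(Pow(Add(-6, 35), 2), 40), Rational(1, 2)) = Pow(Add(Pow(29, 2), 40), Rational(1, 2)) = Pow(Add(841, 40), Rational(1, 2)) = Pow(881, Rational(1, 2))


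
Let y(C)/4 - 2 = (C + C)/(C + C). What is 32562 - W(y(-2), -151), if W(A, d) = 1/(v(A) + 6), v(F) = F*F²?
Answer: 56462507/1734 ≈ 32562.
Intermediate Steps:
v(F) = F³
y(C) = 12 (y(C) = 8 + 4*((C + C)/(C + C)) = 8 + 4*((2*C)/((2*C))) = 8 + 4*((2*C)*(1/(2*C))) = 8 + 4*1 = 8 + 4 = 12)
W(A, d) = 1/(6 + A³) (W(A, d) = 1/(A³ + 6) = 1/(6 + A³))
32562 - W(y(-2), -151) = 32562 - 1/(6 + 12³) = 32562 - 1/(6 + 1728) = 32562 - 1/1734 = 56462507/1734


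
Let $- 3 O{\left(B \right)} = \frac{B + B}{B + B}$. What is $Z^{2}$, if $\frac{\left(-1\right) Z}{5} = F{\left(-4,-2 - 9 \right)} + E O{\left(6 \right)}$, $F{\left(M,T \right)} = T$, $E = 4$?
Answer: $\frac{34225}{9} \approx 3802.8$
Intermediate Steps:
$O{\left(B \right)} = - \frac{1}{3}$ ($O{\left(B \right)} = - \frac{\left(B + B\right) \frac{1}{B + B}}{3} = - \frac{2 B \frac{1}{2 B}}{3} = \left(- \frac{1}{3}\right) 1 = - \frac{1}{3}$)
$Z = \frac{185}{3}$ ($Z = - 5 \left(\left(-2 - 9\right) + 4 \left(- \frac{1}{3}\right)\right) = - 5 \left(\left(-2 - 9\right) - \frac{4}{3}\right) = - 5 \left(-11 - \frac{4}{3}\right) = \left(-5\right) \left(- \frac{37}{3}\right) = \frac{185}{3} \approx 61.667$)
$Z^{2} = \left(\frac{185}{3}\right)^{2} = \frac{34225}{9}$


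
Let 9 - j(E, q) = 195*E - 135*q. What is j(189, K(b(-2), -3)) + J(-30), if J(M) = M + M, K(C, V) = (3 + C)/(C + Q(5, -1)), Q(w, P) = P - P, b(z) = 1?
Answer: -36366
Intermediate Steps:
Q(w, P) = 0
K(C, V) = (3 + C)/C (K(C, V) = (3 + C)/(C + 0) = (3 + C)/C)
J(M) = 2*M
j(E, q) = 9 - 195*E + 135*q (j(E, q) = 9 - (195*E - 135*q) = 9 - (-135*q + 195*E) = 9 + (-195*E + 135*q) = 9 - 195*E + 135*q)
j(189, K(b(-2), -3)) + J(-30) = (9 - 195*189 + 135*((3 + 1)/1)) + 2*(-30) = (9 - 36855 + 135*(1*4)) - 60 = (9 - 36855 + 135*4) - 60 = (9 - 36855 + 540) - 60 = -36306 - 60 = -36366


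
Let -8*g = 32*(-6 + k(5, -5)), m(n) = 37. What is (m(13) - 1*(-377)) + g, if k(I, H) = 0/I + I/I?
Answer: 434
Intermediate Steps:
k(I, H) = 1 (k(I, H) = 0 + 1 = 1)
g = 20 (g = -4*(-6 + 1) = -4*(-5) = -⅛*(-160) = 20)
(m(13) - 1*(-377)) + g = (37 - 1*(-377)) + 20 = (37 + 377) + 20 = 414 + 20 = 434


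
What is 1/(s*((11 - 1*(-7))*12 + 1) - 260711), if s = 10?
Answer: -1/258541 ≈ -3.8679e-6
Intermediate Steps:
1/(s*((11 - 1*(-7))*12 + 1) - 260711) = 1/(10*((11 - 1*(-7))*12 + 1) - 260711) = 1/(10*((11 + 7)*12 + 1) - 260711) = 1/(10*(18*12 + 1) - 260711) = 1/(10*(216 + 1) - 260711) = 1/(10*217 - 260711) = 1/(2170 - 260711) = 1/(-258541) = -1/258541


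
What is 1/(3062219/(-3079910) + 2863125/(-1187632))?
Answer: -1828899836560/6227478297079 ≈ -0.29368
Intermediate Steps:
1/(3062219/(-3079910) + 2863125/(-1187632)) = 1/(3062219*(-1/3079910) + 2863125*(-1/1187632)) = 1/(-3062219/3079910 - 2863125/1187632) = 1/(-6227478297079/1828899836560) = -1828899836560/6227478297079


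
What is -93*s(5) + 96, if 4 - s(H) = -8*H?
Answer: -3996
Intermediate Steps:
s(H) = 4 + 8*H (s(H) = 4 - (-8)*H = 4 + 8*H)
-93*s(5) + 96 = -93*(4 + 8*5) + 96 = -93*(4 + 40) + 96 = -93*44 + 96 = -4092 + 96 = -3996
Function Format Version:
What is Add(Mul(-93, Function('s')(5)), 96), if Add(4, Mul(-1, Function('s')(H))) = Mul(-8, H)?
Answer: -3996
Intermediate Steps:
Function('s')(H) = Add(4, Mul(8, H)) (Function('s')(H) = Add(4, Mul(-1, Mul(-8, H))) = Add(4, Mul(8, H)))
Add(Mul(-93, Function('s')(5)), 96) = Add(Mul(-93, Add(4, Mul(8, 5))), 96) = Add(Mul(-93, Add(4, 40)), 96) = Add(Mul(-93, 44), 96) = Add(-4092, 96) = -3996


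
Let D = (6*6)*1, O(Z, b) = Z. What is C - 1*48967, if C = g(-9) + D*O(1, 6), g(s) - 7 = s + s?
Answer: -48942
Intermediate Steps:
D = 36 (D = 36*1 = 36)
g(s) = 7 + 2*s (g(s) = 7 + (s + s) = 7 + 2*s)
C = 25 (C = (7 + 2*(-9)) + 36*1 = (7 - 18) + 36 = -11 + 36 = 25)
C - 1*48967 = 25 - 1*48967 = 25 - 48967 = -48942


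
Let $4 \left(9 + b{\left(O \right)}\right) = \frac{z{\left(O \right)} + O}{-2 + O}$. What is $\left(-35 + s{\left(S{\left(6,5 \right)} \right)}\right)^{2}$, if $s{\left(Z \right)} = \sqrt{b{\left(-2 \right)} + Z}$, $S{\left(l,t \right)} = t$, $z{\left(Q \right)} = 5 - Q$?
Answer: $\frac{\left(140 - i \sqrt{69}\right)^{2}}{16} \approx 1220.7 - 145.37 i$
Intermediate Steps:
$b{\left(O \right)} = -9 + \frac{5}{4 \left(-2 + O\right)}$ ($b{\left(O \right)} = -9 + \frac{\left(\left(5 - O\right) + O\right) \frac{1}{-2 + O}}{4} = -9 + \frac{5 \frac{1}{-2 + O}}{4} = -9 + \frac{5}{4 \left(-2 + O\right)}$)
$s{\left(Z \right)} = \sqrt{- \frac{149}{16} + Z}$ ($s{\left(Z \right)} = \sqrt{\frac{77 - -72}{4 \left(-2 - 2\right)} + Z} = \sqrt{\frac{77 + 72}{4 \left(-4\right)} + Z} = \sqrt{\frac{1}{4} \left(- \frac{1}{4}\right) 149 + Z} = \sqrt{- \frac{149}{16} + Z}$)
$\left(-35 + s{\left(S{\left(6,5 \right)} \right)}\right)^{2} = \left(-35 + \frac{\sqrt{-149 + 16 \cdot 5}}{4}\right)^{2} = \left(-35 + \frac{\sqrt{-149 + 80}}{4}\right)^{2} = \left(-35 + \frac{\sqrt{-69}}{4}\right)^{2} = \left(-35 + \frac{i \sqrt{69}}{4}\right)^{2}$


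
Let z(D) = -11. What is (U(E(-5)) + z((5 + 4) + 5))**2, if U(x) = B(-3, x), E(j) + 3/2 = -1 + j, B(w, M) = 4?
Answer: 49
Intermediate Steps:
E(j) = -5/2 + j (E(j) = -3/2 + (-1 + j) = -5/2 + j)
U(x) = 4
(U(E(-5)) + z((5 + 4) + 5))**2 = (4 - 11)**2 = (-7)**2 = 49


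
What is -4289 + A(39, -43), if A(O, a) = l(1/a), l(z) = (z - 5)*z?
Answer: -7930145/1849 ≈ -4288.9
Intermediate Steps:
l(z) = z*(-5 + z) (l(z) = (-5 + z)*z = z*(-5 + z))
A(O, a) = (-5 + 1/a)/a (A(O, a) = (1/a)*(-5 + 1/a) = (-5 + 1/a)/a)
-4289 + A(39, -43) = -4289 + (1 - 5*(-43))/(-43)**2 = -4289 + (1 + 215)/1849 = -4289 + (1/1849)*216 = -4289 + 216/1849 = -7930145/1849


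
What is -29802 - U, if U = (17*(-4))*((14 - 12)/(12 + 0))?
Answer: -89372/3 ≈ -29791.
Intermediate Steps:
U = -34/3 (U = -136/12 = -68*1/6 = -34/3 ≈ -11.333)
-29802 - U = -29802 - 1*(-34/3) = -29802 + 34/3 = -89372/3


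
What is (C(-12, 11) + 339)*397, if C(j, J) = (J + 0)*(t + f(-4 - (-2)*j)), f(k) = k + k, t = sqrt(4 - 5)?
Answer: -109969 + 4367*I ≈ -1.0997e+5 + 4367.0*I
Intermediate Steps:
t = I (t = sqrt(-1) = I ≈ 1.0*I)
f(k) = 2*k
C(j, J) = J*(-8 + I + 4*j) (C(j, J) = (J + 0)*(I + 2*(-4 - (-2)*j)) = J*(I + 2*(-4 + 2*j)) = J*(I + (-8 + 4*j)) = J*(-8 + I + 4*j))
(C(-12, 11) + 339)*397 = (11*(-8 + I + 4*(-12)) + 339)*397 = (11*(-8 + I - 48) + 339)*397 = (11*(-56 + I) + 339)*397 = ((-616 + 11*I) + 339)*397 = (-277 + 11*I)*397 = -109969 + 4367*I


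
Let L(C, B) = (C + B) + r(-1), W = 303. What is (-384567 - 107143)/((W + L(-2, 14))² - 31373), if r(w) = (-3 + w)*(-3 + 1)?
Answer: -245855/36478 ≈ -6.7398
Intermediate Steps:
r(w) = 6 - 2*w (r(w) = (-3 + w)*(-2) = 6 - 2*w)
L(C, B) = 8 + B + C (L(C, B) = (C + B) + (6 - 2*(-1)) = (B + C) + (6 + 2) = (B + C) + 8 = 8 + B + C)
(-384567 - 107143)/((W + L(-2, 14))² - 31373) = (-384567 - 107143)/((303 + (8 + 14 - 2))² - 31373) = -491710/((303 + 20)² - 31373) = -491710/(323² - 31373) = -491710/(104329 - 31373) = -491710/72956 = -491710*1/72956 = -245855/36478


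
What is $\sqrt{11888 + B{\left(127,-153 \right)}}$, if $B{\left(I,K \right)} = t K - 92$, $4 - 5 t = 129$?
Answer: $\sqrt{15621} \approx 124.98$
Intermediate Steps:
$t = -25$ ($t = \frac{4}{5} - \frac{129}{5} = -25$)
$B{\left(I,K \right)} = -92 - 25 K$ ($B{\left(I,K \right)} = - 25 K - 92 = -92 - 25 K$)
$\sqrt{11888 + B{\left(127,-153 \right)}} = \sqrt{11888 - -3733} = \sqrt{11888 + \left(-92 + 3825\right)} = \sqrt{11888 + 3733} = \sqrt{15621}$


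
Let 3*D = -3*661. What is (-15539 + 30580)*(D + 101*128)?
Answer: 184507947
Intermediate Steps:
D = -661 (D = (-3*661)/3 = (1/3)*(-1983) = -661)
(-15539 + 30580)*(D + 101*128) = (-15539 + 30580)*(-661 + 101*128) = 15041*(-661 + 12928) = 15041*12267 = 184507947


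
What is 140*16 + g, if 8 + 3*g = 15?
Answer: 6727/3 ≈ 2242.3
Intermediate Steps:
g = 7/3 (g = -8/3 + (⅓)*15 = -8/3 + 5 = 7/3 ≈ 2.3333)
140*16 + g = 140*16 + 7/3 = 2240 + 7/3 = 6727/3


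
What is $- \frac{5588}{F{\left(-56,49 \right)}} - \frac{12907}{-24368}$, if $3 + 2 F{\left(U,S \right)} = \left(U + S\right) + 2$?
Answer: $\frac{34055003}{24368} \approx 1397.5$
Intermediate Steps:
$F{\left(U,S \right)} = - \frac{1}{2} + \frac{S}{2} + \frac{U}{2}$ ($F{\left(U,S \right)} = - \frac{3}{2} + \frac{\left(U + S\right) + 2}{2} = - \frac{3}{2} + \frac{\left(S + U\right) + 2}{2} = - \frac{3}{2} + \frac{2 + S + U}{2} = - \frac{3}{2} + \left(1 + \frac{S}{2} + \frac{U}{2}\right) = - \frac{1}{2} + \frac{S}{2} + \frac{U}{2}$)
$- \frac{5588}{F{\left(-56,49 \right)}} - \frac{12907}{-24368} = - \frac{5588}{- \frac{1}{2} + \frac{1}{2} \cdot 49 + \frac{1}{2} \left(-56\right)} - \frac{12907}{-24368} = - \frac{5588}{- \frac{1}{2} + \frac{49}{2} - 28} - - \frac{12907}{24368} = - \frac{5588}{-4} + \frac{12907}{24368} = \left(-5588\right) \left(- \frac{1}{4}\right) + \frac{12907}{24368} = 1397 + \frac{12907}{24368} = \frac{34055003}{24368}$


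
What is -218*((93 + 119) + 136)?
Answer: -75864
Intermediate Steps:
-218*((93 + 119) + 136) = -218*(212 + 136) = -218*348 = -75864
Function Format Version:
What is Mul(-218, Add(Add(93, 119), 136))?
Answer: -75864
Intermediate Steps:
Mul(-218, Add(Add(93, 119), 136)) = Mul(-218, Add(212, 136)) = Mul(-218, 348) = -75864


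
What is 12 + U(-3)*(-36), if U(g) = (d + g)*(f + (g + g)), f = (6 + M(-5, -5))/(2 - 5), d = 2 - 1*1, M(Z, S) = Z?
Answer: -444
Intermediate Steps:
d = 1 (d = 2 - 1 = 1)
f = -1/3 (f = (6 - 5)/(2 - 5) = 1/(-3) = 1*(-1/3) = -1/3 ≈ -0.33333)
U(g) = (1 + g)*(-1/3 + 2*g) (U(g) = (1 + g)*(-1/3 + (g + g)) = (1 + g)*(-1/3 + 2*g))
12 + U(-3)*(-36) = 12 + (-1/3 + 2*(-3)**2 + (5/3)*(-3))*(-36) = 12 + (-1/3 + 2*9 - 5)*(-36) = 12 + (-1/3 + 18 - 5)*(-36) = 12 + (38/3)*(-36) = 12 - 456 = -444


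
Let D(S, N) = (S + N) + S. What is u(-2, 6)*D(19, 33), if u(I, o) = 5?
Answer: 355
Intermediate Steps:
D(S, N) = N + 2*S (D(S, N) = (N + S) + S = N + 2*S)
u(-2, 6)*D(19, 33) = 5*(33 + 2*19) = 5*(33 + 38) = 5*71 = 355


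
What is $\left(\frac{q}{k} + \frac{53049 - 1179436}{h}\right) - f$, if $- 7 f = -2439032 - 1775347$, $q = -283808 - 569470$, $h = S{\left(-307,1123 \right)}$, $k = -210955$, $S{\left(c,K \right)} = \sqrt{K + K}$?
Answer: $- \frac{889038348999}{1476685} - \frac{1126387 \sqrt{2246}}{2246} \approx -6.2582 \cdot 10^{5}$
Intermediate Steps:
$S{\left(c,K \right)} = \sqrt{2} \sqrt{K}$ ($S{\left(c,K \right)} = \sqrt{2 K} = \sqrt{2} \sqrt{K}$)
$h = \sqrt{2246}$ ($h = \sqrt{2} \sqrt{1123} = \sqrt{2246} \approx 47.392$)
$q = -853278$
$f = \frac{4214379}{7}$ ($f = - \frac{-2439032 - 1775347}{7} = \left(- \frac{1}{7}\right) \left(-4214379\right) = \frac{4214379}{7} \approx 6.0205 \cdot 10^{5}$)
$\left(\frac{q}{k} + \frac{53049 - 1179436}{h}\right) - f = \left(- \frac{853278}{-210955} + \frac{53049 - 1179436}{\sqrt{2246}}\right) - \frac{4214379}{7} = \left(\left(-853278\right) \left(- \frac{1}{210955}\right) + \left(53049 - 1179436\right) \frac{\sqrt{2246}}{2246}\right) - \frac{4214379}{7} = \left(\frac{853278}{210955} - 1126387 \frac{\sqrt{2246}}{2246}\right) - \frac{4214379}{7} = \left(\frac{853278}{210955} - \frac{1126387 \sqrt{2246}}{2246}\right) - \frac{4214379}{7} = - \frac{889038348999}{1476685} - \frac{1126387 \sqrt{2246}}{2246}$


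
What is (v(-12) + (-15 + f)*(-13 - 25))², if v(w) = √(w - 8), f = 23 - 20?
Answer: 207916 + 1824*I*√5 ≈ 2.0792e+5 + 4078.6*I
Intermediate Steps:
f = 3
v(w) = √(-8 + w)
(v(-12) + (-15 + f)*(-13 - 25))² = (√(-8 - 12) + (-15 + 3)*(-13 - 25))² = (√(-20) - 12*(-38))² = (2*I*√5 + 456)² = (456 + 2*I*√5)²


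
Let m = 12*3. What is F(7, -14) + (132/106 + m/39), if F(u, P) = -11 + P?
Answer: -15731/689 ≈ -22.832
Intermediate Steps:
m = 36
F(7, -14) + (132/106 + m/39) = (-11 - 14) + (132/106 + 36/39) = -25 + (132*(1/106) + 36*(1/39)) = -25 + (66/53 + 12/13) = -25 + 1494/689 = -15731/689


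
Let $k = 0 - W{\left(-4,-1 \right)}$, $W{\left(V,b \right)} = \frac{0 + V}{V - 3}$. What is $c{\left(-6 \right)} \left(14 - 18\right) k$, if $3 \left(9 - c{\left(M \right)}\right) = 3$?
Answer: $\frac{128}{7} \approx 18.286$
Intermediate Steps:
$c{\left(M \right)} = 8$ ($c{\left(M \right)} = 9 - 1 = 8$)
$W{\left(V,b \right)} = \frac{V}{-3 + V}$
$k = - \frac{4}{7}$ ($k = 0 - - \frac{4}{-3 - 4} = 0 - - \frac{4}{-7} = 0 - \left(-4\right) \left(- \frac{1}{7}\right) = 0 - \frac{4}{7} = - \frac{4}{7} \approx -0.57143$)
$c{\left(-6 \right)} \left(14 - 18\right) k = 8 \left(14 - 18\right) \left(- \frac{4}{7}\right) = 8 \left(-4\right) \left(- \frac{4}{7}\right) = \left(-32\right) \left(- \frac{4}{7}\right) = \frac{128}{7}$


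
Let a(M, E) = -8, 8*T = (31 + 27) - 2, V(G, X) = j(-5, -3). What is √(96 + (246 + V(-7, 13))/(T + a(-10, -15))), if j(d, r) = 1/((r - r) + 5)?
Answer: I*√3755/5 ≈ 12.256*I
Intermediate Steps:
j(d, r) = ⅕ (j(d, r) = 1/(0 + 5) = 1/5 = ⅕)
V(G, X) = ⅕
T = 7 (T = ((31 + 27) - 2)/8 = (58 - 2)/8 = (⅛)*56 = 7)
√(96 + (246 + V(-7, 13))/(T + a(-10, -15))) = √(96 + (246 + ⅕)/(7 - 8)) = √(96 + (1231/5)/(-1)) = √(96 + (1231/5)*(-1)) = √(96 - 1231/5) = √(-751/5) = I*√3755/5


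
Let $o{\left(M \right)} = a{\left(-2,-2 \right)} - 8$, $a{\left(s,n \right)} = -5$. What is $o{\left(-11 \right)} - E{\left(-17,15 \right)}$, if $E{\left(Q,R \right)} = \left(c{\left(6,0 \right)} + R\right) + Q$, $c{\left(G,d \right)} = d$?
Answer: $-11$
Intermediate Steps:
$E{\left(Q,R \right)} = Q + R$ ($E{\left(Q,R \right)} = \left(0 + R\right) + Q = R + Q = Q + R$)
$o{\left(M \right)} = -13$ ($o{\left(M \right)} = -5 - 8 = -13$)
$o{\left(-11 \right)} - E{\left(-17,15 \right)} = -13 - \left(-17 + 15\right) = -13 - -2 = -13 + 2 = -11$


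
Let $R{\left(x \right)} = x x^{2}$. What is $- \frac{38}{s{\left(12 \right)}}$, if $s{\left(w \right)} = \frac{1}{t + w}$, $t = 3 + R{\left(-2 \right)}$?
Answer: $-266$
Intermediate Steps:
$R{\left(x \right)} = x^{3}$
$t = -5$ ($t = 3 + \left(-2\right)^{3} = 3 - 8 = -5$)
$s{\left(w \right)} = \frac{1}{-5 + w}$
$- \frac{38}{s{\left(12 \right)}} = - \frac{38}{\frac{1}{-5 + 12}} = - \frac{38}{\frac{1}{7}} = - 38 \frac{1}{\frac{1}{7}} = \left(-38\right) 7 = -266$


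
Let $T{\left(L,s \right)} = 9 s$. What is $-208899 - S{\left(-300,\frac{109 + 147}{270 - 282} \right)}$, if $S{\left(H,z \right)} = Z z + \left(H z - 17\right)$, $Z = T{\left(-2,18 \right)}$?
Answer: $-211826$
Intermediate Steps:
$Z = 162$ ($Z = 9 \cdot 18 = 162$)
$S{\left(H,z \right)} = -17 + 162 z + H z$ ($S{\left(H,z \right)} = 162 z + \left(H z - 17\right) = 162 z + \left(-17 + H z\right) = -17 + 162 z + H z$)
$-208899 - S{\left(-300,\frac{109 + 147}{270 - 282} \right)} = -208899 - \left(-17 + 162 \frac{109 + 147}{270 - 282} - 300 \frac{109 + 147}{270 - 282}\right) = -208899 - \left(-17 + 162 \frac{256}{-12} - 300 \frac{256}{-12}\right) = -208899 - \left(-17 + 162 \cdot 256 \left(- \frac{1}{12}\right) - 300 \cdot 256 \left(- \frac{1}{12}\right)\right) = -208899 - \left(-17 + 162 \left(- \frac{64}{3}\right) - -6400\right) = -208899 - \left(-17 - 3456 + 6400\right) = -208899 - 2927 = -211826$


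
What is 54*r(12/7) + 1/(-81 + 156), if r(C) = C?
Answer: 48607/525 ≈ 92.585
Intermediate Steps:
54*r(12/7) + 1/(-81 + 156) = 54*(12/7) + 1/(-81 + 156) = 54*(12*(1/7)) + 1/75 = 54*(12/7) + 1/75 = 648/7 + 1/75 = 48607/525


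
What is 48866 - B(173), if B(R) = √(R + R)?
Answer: 48866 - √346 ≈ 48847.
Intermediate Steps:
B(R) = √2*√R (B(R) = √(2*R) = √2*√R)
48866 - B(173) = 48866 - √2*√173 = 48866 - √346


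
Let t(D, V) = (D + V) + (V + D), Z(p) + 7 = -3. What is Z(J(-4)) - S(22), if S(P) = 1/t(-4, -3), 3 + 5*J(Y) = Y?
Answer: -139/14 ≈ -9.9286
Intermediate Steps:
J(Y) = -3/5 + Y/5
Z(p) = -10 (Z(p) = -7 - 3 = -10)
t(D, V) = 2*D + 2*V (t(D, V) = (D + V) + (D + V) = 2*D + 2*V)
S(P) = -1/14 (S(P) = 1/(2*(-4) + 2*(-3)) = 1/(-8 - 6) = 1/(-14) = -1/14)
Z(J(-4)) - S(22) = -10 - 1*(-1/14) = -10 + 1/14 = -139/14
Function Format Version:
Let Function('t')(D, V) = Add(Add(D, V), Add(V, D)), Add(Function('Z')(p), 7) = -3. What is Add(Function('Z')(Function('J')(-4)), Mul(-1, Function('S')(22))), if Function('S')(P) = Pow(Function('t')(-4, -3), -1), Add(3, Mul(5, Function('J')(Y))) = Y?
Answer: Rational(-139, 14) ≈ -9.9286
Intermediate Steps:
Function('J')(Y) = Add(Rational(-3, 5), Mul(Rational(1, 5), Y))
Function('Z')(p) = -10 (Function('Z')(p) = Add(-7, -3) = -10)
Function('t')(D, V) = Add(Mul(2, D), Mul(2, V)) (Function('t')(D, V) = Add(Add(D, V), Add(D, V)) = Add(Mul(2, D), Mul(2, V)))
Function('S')(P) = Rational(-1, 14) (Function('S')(P) = Pow(Add(Mul(2, -4), Mul(2, -3)), -1) = Pow(Add(-8, -6), -1) = Pow(-14, -1) = Rational(-1, 14))
Add(Function('Z')(Function('J')(-4)), Mul(-1, Function('S')(22))) = Add(-10, Mul(-1, Rational(-1, 14))) = Add(-10, Rational(1, 14)) = Rational(-139, 14)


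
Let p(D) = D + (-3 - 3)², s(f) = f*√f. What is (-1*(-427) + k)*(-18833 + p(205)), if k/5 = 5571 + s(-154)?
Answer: -525818944 + 14315840*I*√154 ≈ -5.2582e+8 + 1.7765e+8*I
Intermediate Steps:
s(f) = f^(3/2)
k = 27855 - 770*I*√154 (k = 5*(5571 + (-154)^(3/2)) = 5*(5571 - 154*I*√154) = 27855 - 770*I*√154 ≈ 27855.0 - 9555.5*I)
p(D) = 36 + D (p(D) = D + (-6)² = D + 36 = 36 + D)
(-1*(-427) + k)*(-18833 + p(205)) = (-1*(-427) + (27855 - 770*I*√154))*(-18833 + (36 + 205)) = (427 + (27855 - 770*I*√154))*(-18833 + 241) = (28282 - 770*I*√154)*(-18592) = -525818944 + 14315840*I*√154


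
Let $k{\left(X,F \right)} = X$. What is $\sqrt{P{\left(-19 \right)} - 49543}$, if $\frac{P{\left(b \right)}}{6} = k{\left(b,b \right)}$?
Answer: $i \sqrt{49657} \approx 222.84 i$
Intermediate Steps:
$P{\left(b \right)} = 6 b$
$\sqrt{P{\left(-19 \right)} - 49543} = \sqrt{6 \left(-19\right) - 49543} = \sqrt{-114 - 49543} = \sqrt{-49657} = i \sqrt{49657}$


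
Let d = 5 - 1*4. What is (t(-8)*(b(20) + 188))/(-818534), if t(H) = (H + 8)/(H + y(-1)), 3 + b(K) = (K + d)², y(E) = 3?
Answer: 0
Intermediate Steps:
d = 1 (d = 5 - 4 = 1)
b(K) = -3 + (1 + K)² (b(K) = -3 + (K + 1)² = -3 + (1 + K)²)
t(H) = (8 + H)/(3 + H) (t(H) = (H + 8)/(H + 3) = (8 + H)/(3 + H))
(t(-8)*(b(20) + 188))/(-818534) = (((8 - 8)/(3 - 8))*((-3 + (1 + 20)²) + 188))/(-818534) = ((0/(-5))*((-3 + 21²) + 188))*(-1/818534) = ((-⅕*0)*((-3 + 441) + 188))*(-1/818534) = (0*(438 + 188))*(-1/818534) = (0*626)*(-1/818534) = 0*(-1/818534) = 0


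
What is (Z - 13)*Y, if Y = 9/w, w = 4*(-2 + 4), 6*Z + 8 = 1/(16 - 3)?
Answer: -3351/208 ≈ -16.111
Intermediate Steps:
Z = -103/78 (Z = -4/3 + 1/(6*(16 - 3)) = -4/3 + (⅙)/13 = -4/3 + (⅙)*(1/13) = -4/3 + 1/78 = -103/78 ≈ -1.3205)
w = 8 (w = 4*2 = 8)
Y = 9/8 ≈ 1.1250
(Z - 13)*Y = (-103/78 - 13)*(9/8) = -1117/78*9/8 = -3351/208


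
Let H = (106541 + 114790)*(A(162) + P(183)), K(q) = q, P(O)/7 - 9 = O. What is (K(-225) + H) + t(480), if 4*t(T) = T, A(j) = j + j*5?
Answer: 512602491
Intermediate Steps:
P(O) = 63 + 7*O
A(j) = 6*j (A(j) = j + 5*j = 6*j)
t(T) = T/4
H = 512602596 (H = (106541 + 114790)*(6*162 + (63 + 7*183)) = 221331*(972 + (63 + 1281)) = 221331*(972 + 1344) = 221331*2316 = 512602596)
(K(-225) + H) + t(480) = (-225 + 512602596) + (¼)*480 = 512602371 + 120 = 512602491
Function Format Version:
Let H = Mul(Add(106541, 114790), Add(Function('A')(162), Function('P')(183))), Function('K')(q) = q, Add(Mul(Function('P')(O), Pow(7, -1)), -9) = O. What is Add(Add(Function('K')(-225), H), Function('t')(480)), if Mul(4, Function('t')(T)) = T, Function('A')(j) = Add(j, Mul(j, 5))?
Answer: 512602491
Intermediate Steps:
Function('P')(O) = Add(63, Mul(7, O))
Function('A')(j) = Mul(6, j) (Function('A')(j) = Add(j, Mul(5, j)) = Mul(6, j))
Function('t')(T) = Mul(Rational(1, 4), T)
H = 512602596 (H = Mul(Add(106541, 114790), Add(Mul(6, 162), Add(63, Mul(7, 183)))) = Mul(221331, Add(972, Add(63, 1281))) = Mul(221331, Add(972, 1344)) = Mul(221331, 2316) = 512602596)
Add(Add(Function('K')(-225), H), Function('t')(480)) = Add(Add(-225, 512602596), Mul(Rational(1, 4), 480)) = Add(512602371, 120) = 512602491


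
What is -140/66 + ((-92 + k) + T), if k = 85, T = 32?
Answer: 755/33 ≈ 22.879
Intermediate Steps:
-140/66 + ((-92 + k) + T) = -140/66 + ((-92 + 85) + 32) = (1/66)*(-140) + (-7 + 32) = -70/33 + 25 = 755/33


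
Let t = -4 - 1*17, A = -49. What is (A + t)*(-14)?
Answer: 980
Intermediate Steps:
t = -21 (t = -4 - 17 = -21)
(A + t)*(-14) = (-49 - 21)*(-14) = -70*(-14) = 980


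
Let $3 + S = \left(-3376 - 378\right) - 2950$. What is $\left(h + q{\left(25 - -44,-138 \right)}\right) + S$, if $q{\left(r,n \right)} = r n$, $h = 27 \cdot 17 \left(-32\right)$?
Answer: $-30917$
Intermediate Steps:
$h = -14688$ ($h = 459 \left(-32\right) = -14688$)
$q{\left(r,n \right)} = n r$
$S = -6707$ ($S = -3 - 6704 = -6707$)
$\left(h + q{\left(25 - -44,-138 \right)}\right) + S = \left(-14688 - 138 \left(25 - -44\right)\right) - 6707 = \left(-14688 - 138 \left(25 + 44\right)\right) - 6707 = \left(-14688 - 9522\right) - 6707 = -24210 - 6707 = -30917$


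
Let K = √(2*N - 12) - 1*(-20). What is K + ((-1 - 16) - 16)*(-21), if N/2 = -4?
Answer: 713 + 2*I*√7 ≈ 713.0 + 5.2915*I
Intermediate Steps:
N = -8 (N = 2*(-4) = -8)
K = 20 + 2*I*√7 (K = √(2*(-8) - 12) - 1*(-20) = √(-16 - 12) + 20 = √(-28) + 20 = 2*I*√7 + 20 = 20 + 2*I*√7 ≈ 20.0 + 5.2915*I)
K + ((-1 - 16) - 16)*(-21) = (20 + 2*I*√7) + ((-1 - 16) - 16)*(-21) = (20 + 2*I*√7) + (-17 - 16)*(-21) = (20 + 2*I*√7) - 33*(-21) = (20 + 2*I*√7) + 693 = 713 + 2*I*√7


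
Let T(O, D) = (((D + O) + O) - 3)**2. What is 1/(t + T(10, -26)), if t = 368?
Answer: 1/449 ≈ 0.0022272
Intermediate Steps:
T(O, D) = (-3 + D + 2*O)**2 (T(O, D) = ((D + 2*O) - 3)**2 = (-3 + D + 2*O)**2)
1/(t + T(10, -26)) = 1/(368 + (-3 - 26 + 2*10)**2) = 1/(368 + (-3 - 26 + 20)**2) = 1/(368 + (-9)**2) = 1/(368 + 81) = 1/449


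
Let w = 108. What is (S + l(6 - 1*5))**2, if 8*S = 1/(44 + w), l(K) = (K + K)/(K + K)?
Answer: 1481089/1478656 ≈ 1.0016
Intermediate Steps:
l(K) = 1 (l(K) = (2*K)/((2*K)) = (2*K)*(1/(2*K)) = 1)
S = 1/1216 (S = 1/(8*(44 + 108)) = (1/8)/152 = (1/8)*(1/152) = 1/1216 ≈ 0.00082237)
(S + l(6 - 1*5))**2 = (1/1216 + 1)**2 = (1217/1216)**2 = 1481089/1478656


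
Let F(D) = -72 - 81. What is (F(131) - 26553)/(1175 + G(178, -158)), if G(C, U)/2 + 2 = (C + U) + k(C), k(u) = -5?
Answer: -26706/1201 ≈ -22.236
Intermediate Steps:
G(C, U) = -14 + 2*C + 2*U (G(C, U) = -4 + 2*((C + U) - 5) = -4 + 2*(-5 + C + U) = -4 + (-10 + 2*C + 2*U) = -14 + 2*C + 2*U)
F(D) = -153
(F(131) - 26553)/(1175 + G(178, -158)) = (-153 - 26553)/(1175 + (-14 + 2*178 + 2*(-158))) = -26706/(1175 + (-14 + 356 - 316)) = -26706/(1175 + 26) = -26706/1201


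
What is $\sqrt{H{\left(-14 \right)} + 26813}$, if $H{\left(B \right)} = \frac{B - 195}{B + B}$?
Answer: $\frac{\sqrt{5256811}}{14} \approx 163.77$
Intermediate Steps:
$H{\left(B \right)} = \frac{-195 + B}{2 B}$
$\sqrt{H{\left(-14 \right)} + 26813} = \sqrt{\frac{-195 - 14}{2 \left(-14\right)} + 26813} = \sqrt{\frac{1}{2} \left(- \frac{1}{14}\right) \left(-209\right) + 26813} = \sqrt{\frac{209}{28} + 26813} = \sqrt{\frac{750973}{28}} = \frac{\sqrt{5256811}}{14}$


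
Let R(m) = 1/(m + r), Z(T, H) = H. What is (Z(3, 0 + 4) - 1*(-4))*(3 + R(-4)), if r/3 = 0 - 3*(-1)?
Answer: 128/5 ≈ 25.600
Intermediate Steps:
r = 9 (r = 3*(0 - 3*(-1)) = 3*(0 + 3) = 3*3 = 9)
R(m) = 1/(9 + m) (R(m) = 1/(m + 9) = 1/(9 + m))
(Z(3, 0 + 4) - 1*(-4))*(3 + R(-4)) = ((0 + 4) - 1*(-4))*(3 + 1/(9 - 4)) = (4 + 4)*(3 + 1/5) = 8*(3 + ⅕) = 8*(16/5) = 128/5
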